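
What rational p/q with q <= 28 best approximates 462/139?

93/28

Expand x = 462/139 as a continued fraction with the Euclidean algorithm:
  462 = 3*139 + 45, so a_0 = 3.
  139 = 3*45 + 4, so a_1 = 3.
  45 = 11*4 + 1, so a_2 = 11.
  4 = 4*1 + 0, so a_3 = 4.
so x = [3; 3, 11, 4].
Convergents (p_i = a_i*p_{i-1} + p_{i-2}, q_i = a_i*q_{i-1} + q_{i-2} with p_{-2}=0, p_{-1}=1, q_{-2}=1, q_{-1}=0), until the denominator exceeds 28:
  i=0: a_0=3, p_0 = 3*1 + 0 = 3, q_0 = 3*0 + 1 = 1.
  i=1: a_1=3, p_1 = 3*3 + 1 = 10, q_1 = 3*1 + 0 = 3.
  i=2: a_2=11, p_2 = 11*10 + 3 = 113, q_2 = 11*3 + 1 = 34.
q_2 = 34 > 28, so the last convergent with denominator <= 28 is p_1/q_1 = 10/3.
The closest fraction with denominator <= 28 is either p_1/q_1 or the intermediate fraction (k*p_1 + p_0)/(k*q_1 + q_0) with the largest k >= 1 whose denominator stays <= 28; these approach x as k grows, and every other convergent or intermediate fraction in range is farther away.
Largest k: floor((28 - q_0)/q_1) = floor((28 - 1)/3) = 9.
That gives (9*10 + 3)/(9*3 + 1) = 93/28.
Compare the errors: |x - 10/3| = |462*3 - 10*139|/(139*3) = 4/417, and |x - 93/28| = |462*28 - 93*139|/(139*28) = 9/3892.
Cross-multiplying, 9*417 = 3753 < 15568 = 4*3892, so 9/3892 is smaller: the intermediate fraction 93/28 is closer to x than 10/3.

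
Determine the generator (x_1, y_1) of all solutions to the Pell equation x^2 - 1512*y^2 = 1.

(x, y) = (8749, 225)

First expand sqrt(1512) as a continued fraction. With x_i = (sqrt(1512) + m_i)/d_i and (m_0, d_0) = (0, 1): a_0 = floor(sqrt(1512)) = 38, since 38^2 = 1444 <= 1512 < 1521 = 39^2.
Iterate m_{i+1} = d_i*a_i - m_i, d_{i+1} = (1512 - m_{i+1}^2)/d_i, a_{i+1} = floor((a_0 + m_{i+1})/d_{i+1}):
  m_1 = 1*38 - 0 = 38, d_1 = (1512 - 38^2)/1 = 68/1 = 68, a_1 = floor((38 + 38)/68) = 1.
  m_2 = 68*1 - 38 = 30, d_2 = (1512 - 30^2)/68 = 612/68 = 9, a_2 = floor((38 + 30)/9) = 7.
  m_3 = 9*7 - 30 = 33, d_3 = (1512 - 33^2)/9 = 423/9 = 47, a_3 = floor((38 + 33)/47) = 1.
  m_4 = 47*1 - 33 = 14, d_4 = (1512 - 14^2)/47 = 1316/47 = 28, a_4 = floor((38 + 14)/28) = 1.
  m_5 = 28*1 - 14 = 14, d_5 = (1512 - 14^2)/28 = 1316/28 = 47, a_5 = floor((38 + 14)/47) = 1.
  m_6 = 47*1 - 14 = 33, d_6 = (1512 - 33^2)/47 = 423/47 = 9, a_6 = floor((38 + 33)/9) = 7.
  m_7 = 9*7 - 33 = 30, d_7 = (1512 - 30^2)/9 = 612/9 = 68, a_7 = floor((38 + 30)/68) = 1.
  m_8 = 68*1 - 30 = 38, d_8 = (1512 - 38^2)/68 = 68/68 = 1, a_8 = floor((38 + 38)/1) = 76.
  m_9 = 1*76 - 38 = 38, d_9 = (1512 - 38^2)/1 = 68/1 = 68: (m_9, d_9) = (m_1, d_1) = (38, 68), so from here the quotients repeat a_1, ..., a_8; the period length is 8.
So sqrt(1512) = [38; (1, 7, 1, 1, 1, 7, 1, 76)] with period length k = 8.
k is even, so the fundamental solution of x^2 - 1512y^2 = 1 is (p_{k-1}, q_{k-1}) = (p_7, q_7); compute convergents through index 7.
Convergents (p_i = a_i*p_{i-1} + p_{i-2}, q_i = a_i*q_{i-1} + q_{i-2} with p_{-2}=0, p_{-1}=1, q_{-2}=1, q_{-1}=0):
  i=0: a_0=38, p_0 = 38*1 + 0 = 38, q_0 = 38*0 + 1 = 1.
  i=1: a_1=1, p_1 = 1*38 + 1 = 39, q_1 = 1*1 + 0 = 1.
  i=2: a_2=7, p_2 = 7*39 + 38 = 311, q_2 = 7*1 + 1 = 8.
  i=3: a_3=1, p_3 = 1*311 + 39 = 350, q_3 = 1*8 + 1 = 9.
  i=4: a_4=1, p_4 = 1*350 + 311 = 661, q_4 = 1*9 + 8 = 17.
  i=5: a_5=1, p_5 = 1*661 + 350 = 1011, q_5 = 1*17 + 9 = 26.
  i=6: a_6=7, p_6 = 7*1011 + 661 = 7738, q_6 = 7*26 + 17 = 199.
  i=7: a_7=1, p_7 = 1*7738 + 1011 = 8749, q_7 = 1*199 + 26 = 225.
Check: 8749^2 - 1512*225^2 = 76545001 - 76545000 = 1, so (x, y) = (8749, 225) solves the equation, and by the theorem it is the least positive solution.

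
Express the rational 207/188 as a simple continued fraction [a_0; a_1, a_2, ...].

Run the Euclidean algorithm on 207 and 188; the successive quotients are the partial quotients a_0, a_1, ... (each step inverts the fractional part left over by the previous one):
  207 = 1*188 + 19, so a_0 = 1.
  188 = 9*19 + 17, so a_1 = 9.
  19 = 1*17 + 2, so a_2 = 1.
  17 = 8*2 + 1, so a_3 = 8.
  2 = 2*1 + 0, so a_4 = 2.
The remainder reaches 0 after 5 divisions, so the expansion has 5 partial quotients, read off in order.

[1; 9, 1, 8, 2]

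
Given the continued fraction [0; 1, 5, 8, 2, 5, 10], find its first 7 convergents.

Using the convergent recurrence p_i = a_i*p_{i-1} + p_{i-2}, q_i = a_i*q_{i-1} + q_{i-2} with p_{-2}=0, p_{-1}=1, q_{-2}=1, q_{-1}=0:
  i=0: a_0=0, p_0 = 0*1 + 0 = 0, q_0 = 0*0 + 1 = 1.
  i=1: a_1=1, p_1 = 1*0 + 1 = 1, q_1 = 1*1 + 0 = 1.
  i=2: a_2=5, p_2 = 5*1 + 0 = 5, q_2 = 5*1 + 1 = 6.
  i=3: a_3=8, p_3 = 8*5 + 1 = 41, q_3 = 8*6 + 1 = 49.
  i=4: a_4=2, p_4 = 2*41 + 5 = 87, q_4 = 2*49 + 6 = 104.
  i=5: a_5=5, p_5 = 5*87 + 41 = 476, q_5 = 5*104 + 49 = 569.
  i=6: a_6=10, p_6 = 10*476 + 87 = 4847, q_6 = 10*569 + 104 = 5794.

0/1, 1/1, 5/6, 41/49, 87/104, 476/569, 4847/5794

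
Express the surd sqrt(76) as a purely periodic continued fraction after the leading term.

Write x_i = (sqrt(76) + m_i)/d_i with (m_0, d_0) = (0, 1). a_0 = floor(sqrt(76)) = 8, since 8^2 = 64 <= 76 < 81 = 9^2.
Iterate m_{i+1} = d_i*a_i - m_i, d_{i+1} = (76 - m_{i+1}^2)/d_i, a_{i+1} = floor((a_0 + m_{i+1})/d_{i+1}):
  m_1 = 1*8 - 0 = 8, d_1 = (76 - 8^2)/1 = 12/1 = 12, a_1 = floor((8 + 8)/12) = 1.
  m_2 = 12*1 - 8 = 4, d_2 = (76 - 4^2)/12 = 60/12 = 5, a_2 = floor((8 + 4)/5) = 2.
  m_3 = 5*2 - 4 = 6, d_3 = (76 - 6^2)/5 = 40/5 = 8, a_3 = floor((8 + 6)/8) = 1.
  m_4 = 8*1 - 6 = 2, d_4 = (76 - 2^2)/8 = 72/8 = 9, a_4 = floor((8 + 2)/9) = 1.
  m_5 = 9*1 - 2 = 7, d_5 = (76 - 7^2)/9 = 27/9 = 3, a_5 = floor((8 + 7)/3) = 5.
  m_6 = 3*5 - 7 = 8, d_6 = (76 - 8^2)/3 = 12/3 = 4, a_6 = floor((8 + 8)/4) = 4.
  m_7 = 4*4 - 8 = 8, d_7 = (76 - 8^2)/4 = 12/4 = 3, a_7 = floor((8 + 8)/3) = 5.
  m_8 = 3*5 - 8 = 7, d_8 = (76 - 7^2)/3 = 27/3 = 9, a_8 = floor((8 + 7)/9) = 1.
  m_9 = 9*1 - 7 = 2, d_9 = (76 - 2^2)/9 = 72/9 = 8, a_9 = floor((8 + 2)/8) = 1.
  m_10 = 8*1 - 2 = 6, d_10 = (76 - 6^2)/8 = 40/8 = 5, a_10 = floor((8 + 6)/5) = 2.
  m_11 = 5*2 - 6 = 4, d_11 = (76 - 4^2)/5 = 60/5 = 12, a_11 = floor((8 + 4)/12) = 1.
  m_12 = 12*1 - 4 = 8, d_12 = (76 - 8^2)/12 = 12/12 = 1, a_12 = floor((8 + 8)/1) = 16.
  m_13 = 1*16 - 8 = 8, d_13 = (76 - 8^2)/1 = 12/1 = 12: (m_13, d_13) = (m_1, d_1) = (8, 12), so from here the quotients repeat a_1, ..., a_12; the period length is 12.
Hence the expansion of sqrt(76) is a_0 = 8 followed by the repeating block 1, 2, 1, 1, 5, 4, 5, 1, 1, 2, 1, 16 (period 12).

[8; (1, 2, 1, 1, 5, 4, 5, 1, 1, 2, 1, 16)]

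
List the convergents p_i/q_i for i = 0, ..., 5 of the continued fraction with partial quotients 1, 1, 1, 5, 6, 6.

1/1, 2/1, 3/2, 17/11, 105/68, 647/419

Using the convergent recurrence p_i = a_i*p_{i-1} + p_{i-2}, q_i = a_i*q_{i-1} + q_{i-2} with p_{-2}=0, p_{-1}=1, q_{-2}=1, q_{-1}=0:
  i=0: a_0=1, p_0 = 1*1 + 0 = 1, q_0 = 1*0 + 1 = 1.
  i=1: a_1=1, p_1 = 1*1 + 1 = 2, q_1 = 1*1 + 0 = 1.
  i=2: a_2=1, p_2 = 1*2 + 1 = 3, q_2 = 1*1 + 1 = 2.
  i=3: a_3=5, p_3 = 5*3 + 2 = 17, q_3 = 5*2 + 1 = 11.
  i=4: a_4=6, p_4 = 6*17 + 3 = 105, q_4 = 6*11 + 2 = 68.
  i=5: a_5=6, p_5 = 6*105 + 17 = 647, q_5 = 6*68 + 11 = 419.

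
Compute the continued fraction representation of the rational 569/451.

[1; 3, 1, 4, 1, 1, 1, 1, 1, 2]

Run the Euclidean algorithm on 569 and 451; the successive quotients are the partial quotients a_0, a_1, ... (each step inverts the fractional part left over by the previous one):
  569 = 1*451 + 118, so a_0 = 1.
  451 = 3*118 + 97, so a_1 = 3.
  118 = 1*97 + 21, so a_2 = 1.
  97 = 4*21 + 13, so a_3 = 4.
  21 = 1*13 + 8, so a_4 = 1.
  13 = 1*8 + 5, so a_5 = 1.
  8 = 1*5 + 3, so a_6 = 1.
  5 = 1*3 + 2, so a_7 = 1.
  3 = 1*2 + 1, so a_8 = 1.
  2 = 2*1 + 0, so a_9 = 2.
The remainder reaches 0 after 10 divisions, so the expansion has 10 partial quotients, read off in order.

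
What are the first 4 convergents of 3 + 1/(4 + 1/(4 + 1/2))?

Using the convergent recurrence p_i = a_i*p_{i-1} + p_{i-2}, q_i = a_i*q_{i-1} + q_{i-2} with p_{-2}=0, p_{-1}=1, q_{-2}=1, q_{-1}=0:
  i=0: a_0=3, p_0 = 3*1 + 0 = 3, q_0 = 3*0 + 1 = 1.
  i=1: a_1=4, p_1 = 4*3 + 1 = 13, q_1 = 4*1 + 0 = 4.
  i=2: a_2=4, p_2 = 4*13 + 3 = 55, q_2 = 4*4 + 1 = 17.
  i=3: a_3=2, p_3 = 2*55 + 13 = 123, q_3 = 2*17 + 4 = 38.

3/1, 13/4, 55/17, 123/38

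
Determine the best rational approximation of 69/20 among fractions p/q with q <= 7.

Expand x = 69/20 as a continued fraction with the Euclidean algorithm:
  69 = 3*20 + 9, so a_0 = 3.
  20 = 2*9 + 2, so a_1 = 2.
  9 = 4*2 + 1, so a_2 = 4.
  2 = 2*1 + 0, so a_3 = 2.
so x = [3; 2, 4, 2].
Convergents (p_i = a_i*p_{i-1} + p_{i-2}, q_i = a_i*q_{i-1} + q_{i-2} with p_{-2}=0, p_{-1}=1, q_{-2}=1, q_{-1}=0), until the denominator exceeds 7:
  i=0: a_0=3, p_0 = 3*1 + 0 = 3, q_0 = 3*0 + 1 = 1.
  i=1: a_1=2, p_1 = 2*3 + 1 = 7, q_1 = 2*1 + 0 = 2.
  i=2: a_2=4, p_2 = 4*7 + 3 = 31, q_2 = 4*2 + 1 = 9.
q_2 = 9 > 7, so the last convergent with denominator <= 7 is p_1/q_1 = 7/2.
The closest fraction with denominator <= 7 is either p_1/q_1 or the intermediate fraction (k*p_1 + p_0)/(k*q_1 + q_0) with the largest k >= 1 whose denominator stays <= 7; these approach x as k grows, and every other convergent or intermediate fraction in range is farther away.
Largest k: floor((7 - q_0)/q_1) = floor((7 - 1)/2) = 3.
That gives (3*7 + 3)/(3*2 + 1) = 24/7.
Compare the errors: |x - 7/2| = |69*2 - 7*20|/(20*2) = 2/40, and |x - 24/7| = |69*7 - 24*20|/(20*7) = 3/140.
Cross-multiplying, 3*40 = 120 < 280 = 2*140, so 3/140 is smaller: the intermediate fraction 24/7 is closer to x than 7/2.

24/7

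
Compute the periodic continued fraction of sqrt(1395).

Write x_i = (sqrt(1395) + m_i)/d_i with (m_0, d_0) = (0, 1). a_0 = floor(sqrt(1395)) = 37, since 37^2 = 1369 <= 1395 < 1444 = 38^2.
Iterate m_{i+1} = d_i*a_i - m_i, d_{i+1} = (1395 - m_{i+1}^2)/d_i, a_{i+1} = floor((a_0 + m_{i+1})/d_{i+1}):
  m_1 = 1*37 - 0 = 37, d_1 = (1395 - 37^2)/1 = 26/1 = 26, a_1 = floor((37 + 37)/26) = 2.
  m_2 = 26*2 - 37 = 15, d_2 = (1395 - 15^2)/26 = 1170/26 = 45, a_2 = floor((37 + 15)/45) = 1.
  m_3 = 45*1 - 15 = 30, d_3 = (1395 - 30^2)/45 = 495/45 = 11, a_3 = floor((37 + 30)/11) = 6.
  m_4 = 11*6 - 30 = 36, d_4 = (1395 - 36^2)/11 = 99/11 = 9, a_4 = floor((37 + 36)/9) = 8.
  m_5 = 9*8 - 36 = 36, d_5 = (1395 - 36^2)/9 = 99/9 = 11, a_5 = floor((37 + 36)/11) = 6.
  m_6 = 11*6 - 36 = 30, d_6 = (1395 - 30^2)/11 = 495/11 = 45, a_6 = floor((37 + 30)/45) = 1.
  m_7 = 45*1 - 30 = 15, d_7 = (1395 - 15^2)/45 = 1170/45 = 26, a_7 = floor((37 + 15)/26) = 2.
  m_8 = 26*2 - 15 = 37, d_8 = (1395 - 37^2)/26 = 26/26 = 1, a_8 = floor((37 + 37)/1) = 74.
  m_9 = 1*74 - 37 = 37, d_9 = (1395 - 37^2)/1 = 26/1 = 26: (m_9, d_9) = (m_1, d_1) = (37, 26), so from here the quotients repeat a_1, ..., a_8; the period length is 8.
Hence the expansion of sqrt(1395) is a_0 = 37 followed by the repeating block 2, 1, 6, 8, 6, 1, 2, 74 (period 8).

[37; (2, 1, 6, 8, 6, 1, 2, 74)]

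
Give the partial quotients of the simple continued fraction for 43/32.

[1; 2, 1, 10]

Run the Euclidean algorithm on 43 and 32; the successive quotients are the partial quotients a_0, a_1, ... (each step inverts the fractional part left over by the previous one):
  43 = 1*32 + 11, so a_0 = 1.
  32 = 2*11 + 10, so a_1 = 2.
  11 = 1*10 + 1, so a_2 = 1.
  10 = 10*1 + 0, so a_3 = 10.
The remainder reaches 0 after 4 divisions, so the expansion has 4 partial quotients, read off in order.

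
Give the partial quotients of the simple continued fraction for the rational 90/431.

Run the Euclidean algorithm on 90 and 431; the successive quotients are the partial quotients a_0, a_1, ... (each step inverts the fractional part left over by the previous one):
  90 = 0*431 + 90, so a_0 = 0.
  431 = 4*90 + 71, so a_1 = 4.
  90 = 1*71 + 19, so a_2 = 1.
  71 = 3*19 + 14, so a_3 = 3.
  19 = 1*14 + 5, so a_4 = 1.
  14 = 2*5 + 4, so a_5 = 2.
  5 = 1*4 + 1, so a_6 = 1.
  4 = 4*1 + 0, so a_7 = 4.
The remainder reaches 0 after 8 divisions, so the expansion has 8 partial quotients, read off in order.

[0; 4, 1, 3, 1, 2, 1, 4]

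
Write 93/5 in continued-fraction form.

[18; 1, 1, 2]

Run the Euclidean algorithm on 93 and 5; the successive quotients are the partial quotients a_0, a_1, ... (each step inverts the fractional part left over by the previous one):
  93 = 18*5 + 3, so a_0 = 18.
  5 = 1*3 + 2, so a_1 = 1.
  3 = 1*2 + 1, so a_2 = 1.
  2 = 2*1 + 0, so a_3 = 2.
The remainder reaches 0 after 4 divisions, so the expansion has 4 partial quotients, read off in order.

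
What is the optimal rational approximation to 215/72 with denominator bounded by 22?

Expand x = 215/72 as a continued fraction with the Euclidean algorithm:
  215 = 2*72 + 71, so a_0 = 2.
  72 = 1*71 + 1, so a_1 = 1.
  71 = 71*1 + 0, so a_2 = 71.
so x = [2; 1, 71].
Convergents (p_i = a_i*p_{i-1} + p_{i-2}, q_i = a_i*q_{i-1} + q_{i-2} with p_{-2}=0, p_{-1}=1, q_{-2}=1, q_{-1}=0), until the denominator exceeds 22:
  i=0: a_0=2, p_0 = 2*1 + 0 = 2, q_0 = 2*0 + 1 = 1.
  i=1: a_1=1, p_1 = 1*2 + 1 = 3, q_1 = 1*1 + 0 = 1.
  i=2: a_2=71, p_2 = 71*3 + 2 = 215, q_2 = 71*1 + 1 = 72.
q_2 = 72 > 22, so the last convergent with denominator <= 22 is p_1/q_1 = 3/1.
The closest fraction with denominator <= 22 is either p_1/q_1 or the intermediate fraction (k*p_1 + p_0)/(k*q_1 + q_0) with the largest k >= 1 whose denominator stays <= 22; these approach x as k grows, and every other convergent or intermediate fraction in range is farther away.
Largest k: floor((22 - q_0)/q_1) = floor((22 - 1)/1) = 21.
That gives (21*3 + 2)/(21*1 + 1) = 65/22.
Compare the errors: |x - 3/1| = |215*1 - 3*72|/(72*1) = 1/72, and |x - 65/22| = |215*22 - 65*72|/(72*22) = 50/1584.
Cross-multiplying, 1*1584 = 1584 < 3600 = 50*72, so 1/72 is smaller: the convergent 3/1 is closer to x than 65/22.

3/1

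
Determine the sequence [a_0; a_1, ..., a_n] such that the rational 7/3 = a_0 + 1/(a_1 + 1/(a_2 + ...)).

Run the Euclidean algorithm on 7 and 3; the successive quotients are the partial quotients a_0, a_1, ... (each step inverts the fractional part left over by the previous one):
  7 = 2*3 + 1, so a_0 = 2.
  3 = 3*1 + 0, so a_1 = 3.
The remainder reaches 0 after 2 divisions, so the expansion has 2 partial quotients, read off in order.

[2; 3]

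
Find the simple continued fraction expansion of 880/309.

[2; 1, 5, 1, 1, 2, 1, 6]

Run the Euclidean algorithm on 880 and 309; the successive quotients are the partial quotients a_0, a_1, ... (each step inverts the fractional part left over by the previous one):
  880 = 2*309 + 262, so a_0 = 2.
  309 = 1*262 + 47, so a_1 = 1.
  262 = 5*47 + 27, so a_2 = 5.
  47 = 1*27 + 20, so a_3 = 1.
  27 = 1*20 + 7, so a_4 = 1.
  20 = 2*7 + 6, so a_5 = 2.
  7 = 1*6 + 1, so a_6 = 1.
  6 = 6*1 + 0, so a_7 = 6.
The remainder reaches 0 after 8 divisions, so the expansion has 8 partial quotients, read off in order.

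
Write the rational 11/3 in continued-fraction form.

[3; 1, 2]

Run the Euclidean algorithm on 11 and 3; the successive quotients are the partial quotients a_0, a_1, ... (each step inverts the fractional part left over by the previous one):
  11 = 3*3 + 2, so a_0 = 3.
  3 = 1*2 + 1, so a_1 = 1.
  2 = 2*1 + 0, so a_2 = 2.
The remainder reaches 0 after 3 divisions, so the expansion has 3 partial quotients, read off in order.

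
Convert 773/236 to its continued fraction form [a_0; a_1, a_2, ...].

Run the Euclidean algorithm on 773 and 236; the successive quotients are the partial quotients a_0, a_1, ... (each step inverts the fractional part left over by the previous one):
  773 = 3*236 + 65, so a_0 = 3.
  236 = 3*65 + 41, so a_1 = 3.
  65 = 1*41 + 24, so a_2 = 1.
  41 = 1*24 + 17, so a_3 = 1.
  24 = 1*17 + 7, so a_4 = 1.
  17 = 2*7 + 3, so a_5 = 2.
  7 = 2*3 + 1, so a_6 = 2.
  3 = 3*1 + 0, so a_7 = 3.
The remainder reaches 0 after 8 divisions, so the expansion has 8 partial quotients, read off in order.

[3; 3, 1, 1, 1, 2, 2, 3]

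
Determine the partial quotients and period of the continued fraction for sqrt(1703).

[41; (3, 1, 2, 1, 5, 6, 5, 1, 2, 1, 3, 82)]

Write x_i = (sqrt(1703) + m_i)/d_i with (m_0, d_0) = (0, 1). a_0 = floor(sqrt(1703)) = 41, since 41^2 = 1681 <= 1703 < 1764 = 42^2.
Iterate m_{i+1} = d_i*a_i - m_i, d_{i+1} = (1703 - m_{i+1}^2)/d_i, a_{i+1} = floor((a_0 + m_{i+1})/d_{i+1}):
  m_1 = 1*41 - 0 = 41, d_1 = (1703 - 41^2)/1 = 22/1 = 22, a_1 = floor((41 + 41)/22) = 3.
  m_2 = 22*3 - 41 = 25, d_2 = (1703 - 25^2)/22 = 1078/22 = 49, a_2 = floor((41 + 25)/49) = 1.
  m_3 = 49*1 - 25 = 24, d_3 = (1703 - 24^2)/49 = 1127/49 = 23, a_3 = floor((41 + 24)/23) = 2.
  m_4 = 23*2 - 24 = 22, d_4 = (1703 - 22^2)/23 = 1219/23 = 53, a_4 = floor((41 + 22)/53) = 1.
  m_5 = 53*1 - 22 = 31, d_5 = (1703 - 31^2)/53 = 742/53 = 14, a_5 = floor((41 + 31)/14) = 5.
  m_6 = 14*5 - 31 = 39, d_6 = (1703 - 39^2)/14 = 182/14 = 13, a_6 = floor((41 + 39)/13) = 6.
  m_7 = 13*6 - 39 = 39, d_7 = (1703 - 39^2)/13 = 182/13 = 14, a_7 = floor((41 + 39)/14) = 5.
  m_8 = 14*5 - 39 = 31, d_8 = (1703 - 31^2)/14 = 742/14 = 53, a_8 = floor((41 + 31)/53) = 1.
  m_9 = 53*1 - 31 = 22, d_9 = (1703 - 22^2)/53 = 1219/53 = 23, a_9 = floor((41 + 22)/23) = 2.
  m_10 = 23*2 - 22 = 24, d_10 = (1703 - 24^2)/23 = 1127/23 = 49, a_10 = floor((41 + 24)/49) = 1.
  m_11 = 49*1 - 24 = 25, d_11 = (1703 - 25^2)/49 = 1078/49 = 22, a_11 = floor((41 + 25)/22) = 3.
  m_12 = 22*3 - 25 = 41, d_12 = (1703 - 41^2)/22 = 22/22 = 1, a_12 = floor((41 + 41)/1) = 82.
  m_13 = 1*82 - 41 = 41, d_13 = (1703 - 41^2)/1 = 22/1 = 22: (m_13, d_13) = (m_1, d_1) = (41, 22), so from here the quotients repeat a_1, ..., a_12; the period length is 12.
Hence the expansion of sqrt(1703) is a_0 = 41 followed by the repeating block 3, 1, 2, 1, 5, 6, 5, 1, 2, 1, 3, 82 (period 12).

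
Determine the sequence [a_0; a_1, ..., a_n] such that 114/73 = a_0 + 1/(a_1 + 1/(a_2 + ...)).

[1; 1, 1, 3, 1, 1, 4]

Run the Euclidean algorithm on 114 and 73; the successive quotients are the partial quotients a_0, a_1, ... (each step inverts the fractional part left over by the previous one):
  114 = 1*73 + 41, so a_0 = 1.
  73 = 1*41 + 32, so a_1 = 1.
  41 = 1*32 + 9, so a_2 = 1.
  32 = 3*9 + 5, so a_3 = 3.
  9 = 1*5 + 4, so a_4 = 1.
  5 = 1*4 + 1, so a_5 = 1.
  4 = 4*1 + 0, so a_6 = 4.
The remainder reaches 0 after 7 divisions, so the expansion has 7 partial quotients, read off in order.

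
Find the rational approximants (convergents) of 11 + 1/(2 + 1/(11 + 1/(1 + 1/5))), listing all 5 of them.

11/1, 23/2, 264/23, 287/25, 1699/148

Using the convergent recurrence p_i = a_i*p_{i-1} + p_{i-2}, q_i = a_i*q_{i-1} + q_{i-2} with p_{-2}=0, p_{-1}=1, q_{-2}=1, q_{-1}=0:
  i=0: a_0=11, p_0 = 11*1 + 0 = 11, q_0 = 11*0 + 1 = 1.
  i=1: a_1=2, p_1 = 2*11 + 1 = 23, q_1 = 2*1 + 0 = 2.
  i=2: a_2=11, p_2 = 11*23 + 11 = 264, q_2 = 11*2 + 1 = 23.
  i=3: a_3=1, p_3 = 1*264 + 23 = 287, q_3 = 1*23 + 2 = 25.
  i=4: a_4=5, p_4 = 5*287 + 264 = 1699, q_4 = 5*25 + 23 = 148.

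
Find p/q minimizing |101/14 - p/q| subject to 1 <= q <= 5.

Expand x = 101/14 as a continued fraction with the Euclidean algorithm:
  101 = 7*14 + 3, so a_0 = 7.
  14 = 4*3 + 2, so a_1 = 4.
  3 = 1*2 + 1, so a_2 = 1.
  2 = 2*1 + 0, so a_3 = 2.
so x = [7; 4, 1, 2].
Convergents (p_i = a_i*p_{i-1} + p_{i-2}, q_i = a_i*q_{i-1} + q_{i-2} with p_{-2}=0, p_{-1}=1, q_{-2}=1, q_{-1}=0), until the denominator exceeds 5:
  i=0: a_0=7, p_0 = 7*1 + 0 = 7, q_0 = 7*0 + 1 = 1.
  i=1: a_1=4, p_1 = 4*7 + 1 = 29, q_1 = 4*1 + 0 = 4.
  i=2: a_2=1, p_2 = 1*29 + 7 = 36, q_2 = 1*4 + 1 = 5.
  i=3: a_3=2, p_3 = 2*36 + 29 = 101, q_3 = 2*5 + 4 = 14.
q_3 = 14 > 5, so the last convergent with denominator <= 5 is p_2/q_2 = 36/5.
The closest fraction with denominator <= 5 is either p_2/q_2 or the intermediate fraction (k*p_2 + p_1)/(k*q_2 + q_1) with the largest k >= 1 whose denominator stays <= 5; these approach x as k grows, and every other convergent or intermediate fraction in range is farther away.
Largest k: floor((5 - q_1)/q_2) = floor((5 - 4)/5) = 0.
Since k = 0, no intermediate fraction beyond p_2/q_2 has denominator <= 5, so the convergent 36/5 is the closest (its error is |101*5 - 36*14|/(14*5) = 1/70).

36/5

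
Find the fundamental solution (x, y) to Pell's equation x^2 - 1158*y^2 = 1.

(x, y) = (1157, 34)

First expand sqrt(1158) as a continued fraction. With x_i = (sqrt(1158) + m_i)/d_i and (m_0, d_0) = (0, 1): a_0 = floor(sqrt(1158)) = 34, since 34^2 = 1156 <= 1158 < 1225 = 35^2.
Iterate m_{i+1} = d_i*a_i - m_i, d_{i+1} = (1158 - m_{i+1}^2)/d_i, a_{i+1} = floor((a_0 + m_{i+1})/d_{i+1}):
  m_1 = 1*34 - 0 = 34, d_1 = (1158 - 34^2)/1 = 2/1 = 2, a_1 = floor((34 + 34)/2) = 34.
  m_2 = 2*34 - 34 = 34, d_2 = (1158 - 34^2)/2 = 2/2 = 1, a_2 = floor((34 + 34)/1) = 68.
  m_3 = 1*68 - 34 = 34, d_3 = (1158 - 34^2)/1 = 2/1 = 2: (m_3, d_3) = (m_1, d_1) = (34, 2), so from here the quotients repeat a_1, a_2; the period length is 2.
So sqrt(1158) = [34; (34, 68)] with period length k = 2.
k is even, so the fundamental solution of x^2 - 1158y^2 = 1 is (p_{k-1}, q_{k-1}) = (p_1, q_1); compute convergents through index 1.
Convergents (p_i = a_i*p_{i-1} + p_{i-2}, q_i = a_i*q_{i-1} + q_{i-2} with p_{-2}=0, p_{-1}=1, q_{-2}=1, q_{-1}=0):
  i=0: a_0=34, p_0 = 34*1 + 0 = 34, q_0 = 34*0 + 1 = 1.
  i=1: a_1=34, p_1 = 34*34 + 1 = 1157, q_1 = 34*1 + 0 = 34.
Check: 1157^2 - 1158*34^2 = 1338649 - 1338648 = 1, so (x, y) = (1157, 34) solves the equation, and by the theorem it is the least positive solution.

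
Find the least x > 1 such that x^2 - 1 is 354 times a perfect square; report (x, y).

(x, y) = (258065, 13716)

First expand sqrt(354) as a continued fraction. With x_i = (sqrt(354) + m_i)/d_i and (m_0, d_0) = (0, 1): a_0 = floor(sqrt(354)) = 18, since 18^2 = 324 <= 354 < 361 = 19^2.
Iterate m_{i+1} = d_i*a_i - m_i, d_{i+1} = (354 - m_{i+1}^2)/d_i, a_{i+1} = floor((a_0 + m_{i+1})/d_{i+1}):
  m_1 = 1*18 - 0 = 18, d_1 = (354 - 18^2)/1 = 30/1 = 30, a_1 = floor((18 + 18)/30) = 1.
  m_2 = 30*1 - 18 = 12, d_2 = (354 - 12^2)/30 = 210/30 = 7, a_2 = floor((18 + 12)/7) = 4.
  m_3 = 7*4 - 12 = 16, d_3 = (354 - 16^2)/7 = 98/7 = 14, a_3 = floor((18 + 16)/14) = 2.
  m_4 = 14*2 - 16 = 12, d_4 = (354 - 12^2)/14 = 210/14 = 15, a_4 = floor((18 + 12)/15) = 2.
  m_5 = 15*2 - 12 = 18, d_5 = (354 - 18^2)/15 = 30/15 = 2, a_5 = floor((18 + 18)/2) = 18.
  m_6 = 2*18 - 18 = 18, d_6 = (354 - 18^2)/2 = 30/2 = 15, a_6 = floor((18 + 18)/15) = 2.
  m_7 = 15*2 - 18 = 12, d_7 = (354 - 12^2)/15 = 210/15 = 14, a_7 = floor((18 + 12)/14) = 2.
  m_8 = 14*2 - 12 = 16, d_8 = (354 - 16^2)/14 = 98/14 = 7, a_8 = floor((18 + 16)/7) = 4.
  m_9 = 7*4 - 16 = 12, d_9 = (354 - 12^2)/7 = 210/7 = 30, a_9 = floor((18 + 12)/30) = 1.
  m_10 = 30*1 - 12 = 18, d_10 = (354 - 18^2)/30 = 30/30 = 1, a_10 = floor((18 + 18)/1) = 36.
  m_11 = 1*36 - 18 = 18, d_11 = (354 - 18^2)/1 = 30/1 = 30: (m_11, d_11) = (m_1, d_1) = (18, 30), so from here the quotients repeat a_1, ..., a_10; the period length is 10.
So sqrt(354) = [18; (1, 4, 2, 2, 18, 2, 2, 4, 1, 36)] with period length k = 10.
k is even, so the fundamental solution of x^2 - 354y^2 = 1 is (p_{k-1}, q_{k-1}) = (p_9, q_9); compute convergents through index 9.
Convergents (p_i = a_i*p_{i-1} + p_{i-2}, q_i = a_i*q_{i-1} + q_{i-2} with p_{-2}=0, p_{-1}=1, q_{-2}=1, q_{-1}=0):
  i=0: a_0=18, p_0 = 18*1 + 0 = 18, q_0 = 18*0 + 1 = 1.
  i=1: a_1=1, p_1 = 1*18 + 1 = 19, q_1 = 1*1 + 0 = 1.
  i=2: a_2=4, p_2 = 4*19 + 18 = 94, q_2 = 4*1 + 1 = 5.
  i=3: a_3=2, p_3 = 2*94 + 19 = 207, q_3 = 2*5 + 1 = 11.
  i=4: a_4=2, p_4 = 2*207 + 94 = 508, q_4 = 2*11 + 5 = 27.
  i=5: a_5=18, p_5 = 18*508 + 207 = 9351, q_5 = 18*27 + 11 = 497.
  i=6: a_6=2, p_6 = 2*9351 + 508 = 19210, q_6 = 2*497 + 27 = 1021.
  i=7: a_7=2, p_7 = 2*19210 + 9351 = 47771, q_7 = 2*1021 + 497 = 2539.
  i=8: a_8=4, p_8 = 4*47771 + 19210 = 210294, q_8 = 4*2539 + 1021 = 11177.
  i=9: a_9=1, p_9 = 1*210294 + 47771 = 258065, q_9 = 1*11177 + 2539 = 13716.
Check: 258065^2 - 354*13716^2 = 66597544225 - 66597544224 = 1, so (x, y) = (258065, 13716) solves the equation, and by the theorem it is the least positive solution.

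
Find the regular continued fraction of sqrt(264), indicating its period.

[16; (4, 32)]

Write x_i = (sqrt(264) + m_i)/d_i with (m_0, d_0) = (0, 1). a_0 = floor(sqrt(264)) = 16, since 16^2 = 256 <= 264 < 289 = 17^2.
Iterate m_{i+1} = d_i*a_i - m_i, d_{i+1} = (264 - m_{i+1}^2)/d_i, a_{i+1} = floor((a_0 + m_{i+1})/d_{i+1}):
  m_1 = 1*16 - 0 = 16, d_1 = (264 - 16^2)/1 = 8/1 = 8, a_1 = floor((16 + 16)/8) = 4.
  m_2 = 8*4 - 16 = 16, d_2 = (264 - 16^2)/8 = 8/8 = 1, a_2 = floor((16 + 16)/1) = 32.
  m_3 = 1*32 - 16 = 16, d_3 = (264 - 16^2)/1 = 8/1 = 8: (m_3, d_3) = (m_1, d_1) = (16, 8), so from here the quotients repeat a_1, a_2; the period length is 2.
Hence the expansion of sqrt(264) is a_0 = 16 followed by the repeating block 4, 32 (period 2).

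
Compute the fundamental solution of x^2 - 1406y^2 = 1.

(x, y) = (75, 2)

First expand sqrt(1406) as a continued fraction. With x_i = (sqrt(1406) + m_i)/d_i and (m_0, d_0) = (0, 1): a_0 = floor(sqrt(1406)) = 37, since 37^2 = 1369 <= 1406 < 1444 = 38^2.
Iterate m_{i+1} = d_i*a_i - m_i, d_{i+1} = (1406 - m_{i+1}^2)/d_i, a_{i+1} = floor((a_0 + m_{i+1})/d_{i+1}):
  m_1 = 1*37 - 0 = 37, d_1 = (1406 - 37^2)/1 = 37/1 = 37, a_1 = floor((37 + 37)/37) = 2.
  m_2 = 37*2 - 37 = 37, d_2 = (1406 - 37^2)/37 = 37/37 = 1, a_2 = floor((37 + 37)/1) = 74.
  m_3 = 1*74 - 37 = 37, d_3 = (1406 - 37^2)/1 = 37/1 = 37: (m_3, d_3) = (m_1, d_1) = (37, 37), so from here the quotients repeat a_1, a_2; the period length is 2.
So sqrt(1406) = [37; (2, 74)] with period length k = 2.
k is even, so the fundamental solution of x^2 - 1406y^2 = 1 is (p_{k-1}, q_{k-1}) = (p_1, q_1); compute convergents through index 1.
Convergents (p_i = a_i*p_{i-1} + p_{i-2}, q_i = a_i*q_{i-1} + q_{i-2} with p_{-2}=0, p_{-1}=1, q_{-2}=1, q_{-1}=0):
  i=0: a_0=37, p_0 = 37*1 + 0 = 37, q_0 = 37*0 + 1 = 1.
  i=1: a_1=2, p_1 = 2*37 + 1 = 75, q_1 = 2*1 + 0 = 2.
Check: 75^2 - 1406*2^2 = 5625 - 5624 = 1, so (x, y) = (75, 2) solves the equation, and by the theorem it is the least positive solution.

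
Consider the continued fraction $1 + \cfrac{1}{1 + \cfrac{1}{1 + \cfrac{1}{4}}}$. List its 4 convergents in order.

1/1, 2/1, 3/2, 14/9

Using the convergent recurrence p_i = a_i*p_{i-1} + p_{i-2}, q_i = a_i*q_{i-1} + q_{i-2} with p_{-2}=0, p_{-1}=1, q_{-2}=1, q_{-1}=0:
  i=0: a_0=1, p_0 = 1*1 + 0 = 1, q_0 = 1*0 + 1 = 1.
  i=1: a_1=1, p_1 = 1*1 + 1 = 2, q_1 = 1*1 + 0 = 1.
  i=2: a_2=1, p_2 = 1*2 + 1 = 3, q_2 = 1*1 + 1 = 2.
  i=3: a_3=4, p_3 = 4*3 + 2 = 14, q_3 = 4*2 + 1 = 9.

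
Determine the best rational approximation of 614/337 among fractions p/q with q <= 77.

133/73

Expand x = 614/337 as a continued fraction with the Euclidean algorithm:
  614 = 1*337 + 277, so a_0 = 1.
  337 = 1*277 + 60, so a_1 = 1.
  277 = 4*60 + 37, so a_2 = 4.
  60 = 1*37 + 23, so a_3 = 1.
  37 = 1*23 + 14, so a_4 = 1.
  23 = 1*14 + 9, so a_5 = 1.
  14 = 1*9 + 5, so a_6 = 1.
  9 = 1*5 + 4, so a_7 = 1.
  5 = 1*4 + 1, so a_8 = 1.
  4 = 4*1 + 0, so a_9 = 4.
so x = [1; 1, 4, 1, 1, 1, 1, 1, 1, 4].
Convergents (p_i = a_i*p_{i-1} + p_{i-2}, q_i = a_i*q_{i-1} + q_{i-2} with p_{-2}=0, p_{-1}=1, q_{-2}=1, q_{-1}=0), until the denominator exceeds 77:
  i=0: a_0=1, p_0 = 1*1 + 0 = 1, q_0 = 1*0 + 1 = 1.
  i=1: a_1=1, p_1 = 1*1 + 1 = 2, q_1 = 1*1 + 0 = 1.
  i=2: a_2=4, p_2 = 4*2 + 1 = 9, q_2 = 4*1 + 1 = 5.
  i=3: a_3=1, p_3 = 1*9 + 2 = 11, q_3 = 1*5 + 1 = 6.
  i=4: a_4=1, p_4 = 1*11 + 9 = 20, q_4 = 1*6 + 5 = 11.
  i=5: a_5=1, p_5 = 1*20 + 11 = 31, q_5 = 1*11 + 6 = 17.
  i=6: a_6=1, p_6 = 1*31 + 20 = 51, q_6 = 1*17 + 11 = 28.
  i=7: a_7=1, p_7 = 1*51 + 31 = 82, q_7 = 1*28 + 17 = 45.
  i=8: a_8=1, p_8 = 1*82 + 51 = 133, q_8 = 1*45 + 28 = 73.
  i=9: a_9=4, p_9 = 4*133 + 82 = 614, q_9 = 4*73 + 45 = 337.
q_9 = 337 > 77, so the last convergent with denominator <= 77 is p_8/q_8 = 133/73.
The closest fraction with denominator <= 77 is either p_8/q_8 or the intermediate fraction (k*p_8 + p_7)/(k*q_8 + q_7) with the largest k >= 1 whose denominator stays <= 77; these approach x as k grows, and every other convergent or intermediate fraction in range is farther away.
Largest k: floor((77 - q_7)/q_8) = floor((77 - 45)/73) = 0.
Since k = 0, no intermediate fraction beyond p_8/q_8 has denominator <= 77, so the convergent 133/73 is the closest (its error is |614*73 - 133*337|/(337*73) = 1/24601).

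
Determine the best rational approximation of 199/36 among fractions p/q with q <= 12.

61/11

Expand x = 199/36 as a continued fraction with the Euclidean algorithm:
  199 = 5*36 + 19, so a_0 = 5.
  36 = 1*19 + 17, so a_1 = 1.
  19 = 1*17 + 2, so a_2 = 1.
  17 = 8*2 + 1, so a_3 = 8.
  2 = 2*1 + 0, so a_4 = 2.
so x = [5; 1, 1, 8, 2].
Convergents (p_i = a_i*p_{i-1} + p_{i-2}, q_i = a_i*q_{i-1} + q_{i-2} with p_{-2}=0, p_{-1}=1, q_{-2}=1, q_{-1}=0), until the denominator exceeds 12:
  i=0: a_0=5, p_0 = 5*1 + 0 = 5, q_0 = 5*0 + 1 = 1.
  i=1: a_1=1, p_1 = 1*5 + 1 = 6, q_1 = 1*1 + 0 = 1.
  i=2: a_2=1, p_2 = 1*6 + 5 = 11, q_2 = 1*1 + 1 = 2.
  i=3: a_3=8, p_3 = 8*11 + 6 = 94, q_3 = 8*2 + 1 = 17.
q_3 = 17 > 12, so the last convergent with denominator <= 12 is p_2/q_2 = 11/2.
The closest fraction with denominator <= 12 is either p_2/q_2 or the intermediate fraction (k*p_2 + p_1)/(k*q_2 + q_1) with the largest k >= 1 whose denominator stays <= 12; these approach x as k grows, and every other convergent or intermediate fraction in range is farther away.
Largest k: floor((12 - q_1)/q_2) = floor((12 - 1)/2) = 5.
That gives (5*11 + 6)/(5*2 + 1) = 61/11.
Compare the errors: |x - 11/2| = |199*2 - 11*36|/(36*2) = 2/72, and |x - 61/11| = |199*11 - 61*36|/(36*11) = 7/396.
Cross-multiplying, 7*72 = 504 < 792 = 2*396, so 7/396 is smaller: the intermediate fraction 61/11 is closer to x than 11/2.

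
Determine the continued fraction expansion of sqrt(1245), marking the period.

[35; (3, 1, 1, 17, 14, 17, 1, 1, 3, 70)]

Write x_i = (sqrt(1245) + m_i)/d_i with (m_0, d_0) = (0, 1). a_0 = floor(sqrt(1245)) = 35, since 35^2 = 1225 <= 1245 < 1296 = 36^2.
Iterate m_{i+1} = d_i*a_i - m_i, d_{i+1} = (1245 - m_{i+1}^2)/d_i, a_{i+1} = floor((a_0 + m_{i+1})/d_{i+1}):
  m_1 = 1*35 - 0 = 35, d_1 = (1245 - 35^2)/1 = 20/1 = 20, a_1 = floor((35 + 35)/20) = 3.
  m_2 = 20*3 - 35 = 25, d_2 = (1245 - 25^2)/20 = 620/20 = 31, a_2 = floor((35 + 25)/31) = 1.
  m_3 = 31*1 - 25 = 6, d_3 = (1245 - 6^2)/31 = 1209/31 = 39, a_3 = floor((35 + 6)/39) = 1.
  m_4 = 39*1 - 6 = 33, d_4 = (1245 - 33^2)/39 = 156/39 = 4, a_4 = floor((35 + 33)/4) = 17.
  m_5 = 4*17 - 33 = 35, d_5 = (1245 - 35^2)/4 = 20/4 = 5, a_5 = floor((35 + 35)/5) = 14.
  m_6 = 5*14 - 35 = 35, d_6 = (1245 - 35^2)/5 = 20/5 = 4, a_6 = floor((35 + 35)/4) = 17.
  m_7 = 4*17 - 35 = 33, d_7 = (1245 - 33^2)/4 = 156/4 = 39, a_7 = floor((35 + 33)/39) = 1.
  m_8 = 39*1 - 33 = 6, d_8 = (1245 - 6^2)/39 = 1209/39 = 31, a_8 = floor((35 + 6)/31) = 1.
  m_9 = 31*1 - 6 = 25, d_9 = (1245 - 25^2)/31 = 620/31 = 20, a_9 = floor((35 + 25)/20) = 3.
  m_10 = 20*3 - 25 = 35, d_10 = (1245 - 35^2)/20 = 20/20 = 1, a_10 = floor((35 + 35)/1) = 70.
  m_11 = 1*70 - 35 = 35, d_11 = (1245 - 35^2)/1 = 20/1 = 20: (m_11, d_11) = (m_1, d_1) = (35, 20), so from here the quotients repeat a_1, ..., a_10; the period length is 10.
Hence the expansion of sqrt(1245) is a_0 = 35 followed by the repeating block 3, 1, 1, 17, 14, 17, 1, 1, 3, 70 (period 10).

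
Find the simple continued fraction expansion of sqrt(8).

[2; (1, 4)]

Write x_i = (sqrt(8) + m_i)/d_i with (m_0, d_0) = (0, 1). a_0 = floor(sqrt(8)) = 2, since 2^2 = 4 <= 8 < 9 = 3^2.
Iterate m_{i+1} = d_i*a_i - m_i, d_{i+1} = (8 - m_{i+1}^2)/d_i, a_{i+1} = floor((a_0 + m_{i+1})/d_{i+1}):
  m_1 = 1*2 - 0 = 2, d_1 = (8 - 2^2)/1 = 4/1 = 4, a_1 = floor((2 + 2)/4) = 1.
  m_2 = 4*1 - 2 = 2, d_2 = (8 - 2^2)/4 = 4/4 = 1, a_2 = floor((2 + 2)/1) = 4.
  m_3 = 1*4 - 2 = 2, d_3 = (8 - 2^2)/1 = 4/1 = 4: (m_3, d_3) = (m_1, d_1) = (2, 4), so from here the quotients repeat a_1, a_2; the period length is 2.
Hence the expansion of sqrt(8) is a_0 = 2 followed by the repeating block 1, 4 (period 2).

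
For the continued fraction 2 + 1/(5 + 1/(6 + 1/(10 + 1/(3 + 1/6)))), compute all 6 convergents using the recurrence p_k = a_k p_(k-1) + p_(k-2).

Using the convergent recurrence p_i = a_i*p_{i-1} + p_{i-2}, q_i = a_i*q_{i-1} + q_{i-2} with p_{-2}=0, p_{-1}=1, q_{-2}=1, q_{-1}=0:
  i=0: a_0=2, p_0 = 2*1 + 0 = 2, q_0 = 2*0 + 1 = 1.
  i=1: a_1=5, p_1 = 5*2 + 1 = 11, q_1 = 5*1 + 0 = 5.
  i=2: a_2=6, p_2 = 6*11 + 2 = 68, q_2 = 6*5 + 1 = 31.
  i=3: a_3=10, p_3 = 10*68 + 11 = 691, q_3 = 10*31 + 5 = 315.
  i=4: a_4=3, p_4 = 3*691 + 68 = 2141, q_4 = 3*315 + 31 = 976.
  i=5: a_5=6, p_5 = 6*2141 + 691 = 13537, q_5 = 6*976 + 315 = 6171.

2/1, 11/5, 68/31, 691/315, 2141/976, 13537/6171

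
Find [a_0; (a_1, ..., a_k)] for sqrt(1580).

[39; (1, 2, 1, 78)]

Write x_i = (sqrt(1580) + m_i)/d_i with (m_0, d_0) = (0, 1). a_0 = floor(sqrt(1580)) = 39, since 39^2 = 1521 <= 1580 < 1600 = 40^2.
Iterate m_{i+1} = d_i*a_i - m_i, d_{i+1} = (1580 - m_{i+1}^2)/d_i, a_{i+1} = floor((a_0 + m_{i+1})/d_{i+1}):
  m_1 = 1*39 - 0 = 39, d_1 = (1580 - 39^2)/1 = 59/1 = 59, a_1 = floor((39 + 39)/59) = 1.
  m_2 = 59*1 - 39 = 20, d_2 = (1580 - 20^2)/59 = 1180/59 = 20, a_2 = floor((39 + 20)/20) = 2.
  m_3 = 20*2 - 20 = 20, d_3 = (1580 - 20^2)/20 = 1180/20 = 59, a_3 = floor((39 + 20)/59) = 1.
  m_4 = 59*1 - 20 = 39, d_4 = (1580 - 39^2)/59 = 59/59 = 1, a_4 = floor((39 + 39)/1) = 78.
  m_5 = 1*78 - 39 = 39, d_5 = (1580 - 39^2)/1 = 59/1 = 59: (m_5, d_5) = (m_1, d_1) = (39, 59), so from here the quotients repeat a_1, ..., a_4; the period length is 4.
Hence the expansion of sqrt(1580) is a_0 = 39 followed by the repeating block 1, 2, 1, 78 (period 4).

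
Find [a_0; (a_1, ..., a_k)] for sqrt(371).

Write x_i = (sqrt(371) + m_i)/d_i with (m_0, d_0) = (0, 1). a_0 = floor(sqrt(371)) = 19, since 19^2 = 361 <= 371 < 400 = 20^2.
Iterate m_{i+1} = d_i*a_i - m_i, d_{i+1} = (371 - m_{i+1}^2)/d_i, a_{i+1} = floor((a_0 + m_{i+1})/d_{i+1}):
  m_1 = 1*19 - 0 = 19, d_1 = (371 - 19^2)/1 = 10/1 = 10, a_1 = floor((19 + 19)/10) = 3.
  m_2 = 10*3 - 19 = 11, d_2 = (371 - 11^2)/10 = 250/10 = 25, a_2 = floor((19 + 11)/25) = 1.
  m_3 = 25*1 - 11 = 14, d_3 = (371 - 14^2)/25 = 175/25 = 7, a_3 = floor((19 + 14)/7) = 4.
  m_4 = 7*4 - 14 = 14, d_4 = (371 - 14^2)/7 = 175/7 = 25, a_4 = floor((19 + 14)/25) = 1.
  m_5 = 25*1 - 14 = 11, d_5 = (371 - 11^2)/25 = 250/25 = 10, a_5 = floor((19 + 11)/10) = 3.
  m_6 = 10*3 - 11 = 19, d_6 = (371 - 19^2)/10 = 10/10 = 1, a_6 = floor((19 + 19)/1) = 38.
  m_7 = 1*38 - 19 = 19, d_7 = (371 - 19^2)/1 = 10/1 = 10: (m_7, d_7) = (m_1, d_1) = (19, 10), so from here the quotients repeat a_1, ..., a_6; the period length is 6.
Hence the expansion of sqrt(371) is a_0 = 19 followed by the repeating block 3, 1, 4, 1, 3, 38 (period 6).

[19; (3, 1, 4, 1, 3, 38)]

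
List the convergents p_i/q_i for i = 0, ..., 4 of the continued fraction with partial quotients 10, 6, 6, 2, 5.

Using the convergent recurrence p_i = a_i*p_{i-1} + p_{i-2}, q_i = a_i*q_{i-1} + q_{i-2} with p_{-2}=0, p_{-1}=1, q_{-2}=1, q_{-1}=0:
  i=0: a_0=10, p_0 = 10*1 + 0 = 10, q_0 = 10*0 + 1 = 1.
  i=1: a_1=6, p_1 = 6*10 + 1 = 61, q_1 = 6*1 + 0 = 6.
  i=2: a_2=6, p_2 = 6*61 + 10 = 376, q_2 = 6*6 + 1 = 37.
  i=3: a_3=2, p_3 = 2*376 + 61 = 813, q_3 = 2*37 + 6 = 80.
  i=4: a_4=5, p_4 = 5*813 + 376 = 4441, q_4 = 5*80 + 37 = 437.

10/1, 61/6, 376/37, 813/80, 4441/437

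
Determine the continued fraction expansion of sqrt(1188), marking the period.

Write x_i = (sqrt(1188) + m_i)/d_i with (m_0, d_0) = (0, 1). a_0 = floor(sqrt(1188)) = 34, since 34^2 = 1156 <= 1188 < 1225 = 35^2.
Iterate m_{i+1} = d_i*a_i - m_i, d_{i+1} = (1188 - m_{i+1}^2)/d_i, a_{i+1} = floor((a_0 + m_{i+1})/d_{i+1}):
  m_1 = 1*34 - 0 = 34, d_1 = (1188 - 34^2)/1 = 32/1 = 32, a_1 = floor((34 + 34)/32) = 2.
  m_2 = 32*2 - 34 = 30, d_2 = (1188 - 30^2)/32 = 288/32 = 9, a_2 = floor((34 + 30)/9) = 7.
  m_3 = 9*7 - 30 = 33, d_3 = (1188 - 33^2)/9 = 99/9 = 11, a_3 = floor((34 + 33)/11) = 6.
  m_4 = 11*6 - 33 = 33, d_4 = (1188 - 33^2)/11 = 99/11 = 9, a_4 = floor((34 + 33)/9) = 7.
  m_5 = 9*7 - 33 = 30, d_5 = (1188 - 30^2)/9 = 288/9 = 32, a_5 = floor((34 + 30)/32) = 2.
  m_6 = 32*2 - 30 = 34, d_6 = (1188 - 34^2)/32 = 32/32 = 1, a_6 = floor((34 + 34)/1) = 68.
  m_7 = 1*68 - 34 = 34, d_7 = (1188 - 34^2)/1 = 32/1 = 32: (m_7, d_7) = (m_1, d_1) = (34, 32), so from here the quotients repeat a_1, ..., a_6; the period length is 6.
Hence the expansion of sqrt(1188) is a_0 = 34 followed by the repeating block 2, 7, 6, 7, 2, 68 (period 6).

[34; (2, 7, 6, 7, 2, 68)]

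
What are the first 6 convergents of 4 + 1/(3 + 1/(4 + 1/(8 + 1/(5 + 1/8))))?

4/1, 13/3, 56/13, 461/107, 2361/548, 19349/4491

Using the convergent recurrence p_i = a_i*p_{i-1} + p_{i-2}, q_i = a_i*q_{i-1} + q_{i-2} with p_{-2}=0, p_{-1}=1, q_{-2}=1, q_{-1}=0:
  i=0: a_0=4, p_0 = 4*1 + 0 = 4, q_0 = 4*0 + 1 = 1.
  i=1: a_1=3, p_1 = 3*4 + 1 = 13, q_1 = 3*1 + 0 = 3.
  i=2: a_2=4, p_2 = 4*13 + 4 = 56, q_2 = 4*3 + 1 = 13.
  i=3: a_3=8, p_3 = 8*56 + 13 = 461, q_3 = 8*13 + 3 = 107.
  i=4: a_4=5, p_4 = 5*461 + 56 = 2361, q_4 = 5*107 + 13 = 548.
  i=5: a_5=8, p_5 = 8*2361 + 461 = 19349, q_5 = 8*548 + 107 = 4491.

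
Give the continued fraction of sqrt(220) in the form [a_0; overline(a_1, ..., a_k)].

Write x_i = (sqrt(220) + m_i)/d_i with (m_0, d_0) = (0, 1). a_0 = floor(sqrt(220)) = 14, since 14^2 = 196 <= 220 < 225 = 15^2.
Iterate m_{i+1} = d_i*a_i - m_i, d_{i+1} = (220 - m_{i+1}^2)/d_i, a_{i+1} = floor((a_0 + m_{i+1})/d_{i+1}):
  m_1 = 1*14 - 0 = 14, d_1 = (220 - 14^2)/1 = 24/1 = 24, a_1 = floor((14 + 14)/24) = 1.
  m_2 = 24*1 - 14 = 10, d_2 = (220 - 10^2)/24 = 120/24 = 5, a_2 = floor((14 + 10)/5) = 4.
  m_3 = 5*4 - 10 = 10, d_3 = (220 - 10^2)/5 = 120/5 = 24, a_3 = floor((14 + 10)/24) = 1.
  m_4 = 24*1 - 10 = 14, d_4 = (220 - 14^2)/24 = 24/24 = 1, a_4 = floor((14 + 14)/1) = 28.
  m_5 = 1*28 - 14 = 14, d_5 = (220 - 14^2)/1 = 24/1 = 24: (m_5, d_5) = (m_1, d_1) = (14, 24), so from here the quotients repeat a_1, ..., a_4; the period length is 4.
Hence the expansion of sqrt(220) is a_0 = 14 followed by the repeating block 1, 4, 1, 28 (period 4).

[14; overline(1, 4, 1, 28)]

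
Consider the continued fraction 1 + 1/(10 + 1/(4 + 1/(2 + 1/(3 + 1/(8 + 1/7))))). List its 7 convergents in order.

Using the convergent recurrence p_i = a_i*p_{i-1} + p_{i-2}, q_i = a_i*q_{i-1} + q_{i-2} with p_{-2}=0, p_{-1}=1, q_{-2}=1, q_{-1}=0:
  i=0: a_0=1, p_0 = 1*1 + 0 = 1, q_0 = 1*0 + 1 = 1.
  i=1: a_1=10, p_1 = 10*1 + 1 = 11, q_1 = 10*1 + 0 = 10.
  i=2: a_2=4, p_2 = 4*11 + 1 = 45, q_2 = 4*10 + 1 = 41.
  i=3: a_3=2, p_3 = 2*45 + 11 = 101, q_3 = 2*41 + 10 = 92.
  i=4: a_4=3, p_4 = 3*101 + 45 = 348, q_4 = 3*92 + 41 = 317.
  i=5: a_5=8, p_5 = 8*348 + 101 = 2885, q_5 = 8*317 + 92 = 2628.
  i=6: a_6=7, p_6 = 7*2885 + 348 = 20543, q_6 = 7*2628 + 317 = 18713.

1/1, 11/10, 45/41, 101/92, 348/317, 2885/2628, 20543/18713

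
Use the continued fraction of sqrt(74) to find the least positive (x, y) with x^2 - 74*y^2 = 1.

First expand sqrt(74) as a continued fraction. With x_i = (sqrt(74) + m_i)/d_i and (m_0, d_0) = (0, 1): a_0 = floor(sqrt(74)) = 8, since 8^2 = 64 <= 74 < 81 = 9^2.
Iterate m_{i+1} = d_i*a_i - m_i, d_{i+1} = (74 - m_{i+1}^2)/d_i, a_{i+1} = floor((a_0 + m_{i+1})/d_{i+1}):
  m_1 = 1*8 - 0 = 8, d_1 = (74 - 8^2)/1 = 10/1 = 10, a_1 = floor((8 + 8)/10) = 1.
  m_2 = 10*1 - 8 = 2, d_2 = (74 - 2^2)/10 = 70/10 = 7, a_2 = floor((8 + 2)/7) = 1.
  m_3 = 7*1 - 2 = 5, d_3 = (74 - 5^2)/7 = 49/7 = 7, a_3 = floor((8 + 5)/7) = 1.
  m_4 = 7*1 - 5 = 2, d_4 = (74 - 2^2)/7 = 70/7 = 10, a_4 = floor((8 + 2)/10) = 1.
  m_5 = 10*1 - 2 = 8, d_5 = (74 - 8^2)/10 = 10/10 = 1, a_5 = floor((8 + 8)/1) = 16.
  m_6 = 1*16 - 8 = 8, d_6 = (74 - 8^2)/1 = 10/1 = 10: (m_6, d_6) = (m_1, d_1) = (8, 10), so from here the quotients repeat a_1, ..., a_5; the period length is 5.
So sqrt(74) = [8; (1, 1, 1, 1, 16)] with period length k = 5.
k is odd, so (p_{k-1}, q_{k-1}) only solves x^2 - 74y^2 = -1 and the fundamental solution of x^2 - 74y^2 = 1 is (p_{2k-1}, q_{2k-1}) = (p_9, q_9); compute convergents through index 9, running through the period twice.
Convergents (p_i = a_i*p_{i-1} + p_{i-2}, q_i = a_i*q_{i-1} + q_{i-2} with p_{-2}=0, p_{-1}=1, q_{-2}=1, q_{-1}=0):
  i=0: a_0=8, p_0 = 8*1 + 0 = 8, q_0 = 8*0 + 1 = 1.
  i=1: a_1=1, p_1 = 1*8 + 1 = 9, q_1 = 1*1 + 0 = 1.
  i=2: a_2=1, p_2 = 1*9 + 8 = 17, q_2 = 1*1 + 1 = 2.
  i=3: a_3=1, p_3 = 1*17 + 9 = 26, q_3 = 1*2 + 1 = 3.
  i=4: a_4=1, p_4 = 1*26 + 17 = 43, q_4 = 1*3 + 2 = 5.
  i=5: a_5=16, p_5 = 16*43 + 26 = 714, q_5 = 16*5 + 3 = 83.
  i=6: a_6=1, p_6 = 1*714 + 43 = 757, q_6 = 1*83 + 5 = 88.
  i=7: a_7=1, p_7 = 1*757 + 714 = 1471, q_7 = 1*88 + 83 = 171.
  i=8: a_8=1, p_8 = 1*1471 + 757 = 2228, q_8 = 1*171 + 88 = 259.
  i=9: a_9=1, p_9 = 1*2228 + 1471 = 3699, q_9 = 1*259 + 171 = 430.
Indeed p_4^2 - 74*q_4^2 = 1849 - 1850 = -1, not +1.
Check: 3699^2 - 74*430^2 = 13682601 - 13682600 = 1, so (x, y) = (3699, 430) solves the equation, and by the theorem it is the least positive solution.

(x, y) = (3699, 430)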